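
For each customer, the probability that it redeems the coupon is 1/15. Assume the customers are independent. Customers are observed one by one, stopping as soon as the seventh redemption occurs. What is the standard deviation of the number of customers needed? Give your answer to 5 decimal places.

Y = total customers until the seventh success; negative binomial with r=7, p=0.066667.
SD(Y) = √[r(1−p)/p²] = √(1470.0000000) = 38.3405790

38.34058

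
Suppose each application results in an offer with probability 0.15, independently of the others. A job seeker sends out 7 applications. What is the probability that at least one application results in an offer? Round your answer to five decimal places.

P(at least one) = 1 − P(none) = 1 − (1 − 0.15)^7
= 1 − 0.3205771 = 0.6794229

0.67942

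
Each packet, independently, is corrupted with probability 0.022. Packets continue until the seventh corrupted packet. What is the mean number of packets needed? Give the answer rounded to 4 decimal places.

Y = total packets until the seventh success; negative binomial with r=7, p=0.022.
E[Y] = r / p = 7 / 0.022 = 318.181818

318.1818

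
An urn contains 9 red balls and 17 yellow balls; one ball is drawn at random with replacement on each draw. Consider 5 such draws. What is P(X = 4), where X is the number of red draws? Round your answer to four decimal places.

X ~ Binomial(n=5, p=0.346154).
P(X=4) = C(5,4) · p^4 · (1−p)^1
= 5 · 0.014357 · 0.65385 = 0.046938

0.0469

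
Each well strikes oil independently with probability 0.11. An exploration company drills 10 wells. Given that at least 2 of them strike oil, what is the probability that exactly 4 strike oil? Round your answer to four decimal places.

X ~ Binomial(10, 0.11). Want P(X=4 | X≥2) = P(X=4) / P(X≥2).
P(X=4) = C(10,4)·0.11^4·0.89^6 = 0.015280
P(X≥2) = 1 − 0.311817 − 0.385392 = 0.302791
Ratio = 0.015280 / 0.302791 = 0.050465

0.0505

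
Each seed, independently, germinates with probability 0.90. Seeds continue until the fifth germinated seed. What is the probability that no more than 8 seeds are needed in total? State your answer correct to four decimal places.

Finishing within 8 seeds ⇔ at least 5 successes in the first 8. With X ~ Binomial(8, 0.90), P(Y ≤ 8) = 1 − P(X ≤ 4).
  k=0: C(8,0)·0.90^0·0.10^8 = 0.000000
  k=1: C(8,1)·0.90^1·0.10^7 = 0.000001
  k=2: C(8,2)·0.90^2·0.10^6 = 0.000023
  k=3: C(8,3)·0.90^3·0.10^5 = 0.000408
  k=4: C(8,4)·0.90^4·0.10^4 = 0.004593
1 − 0.005024 = 0.994976

0.9950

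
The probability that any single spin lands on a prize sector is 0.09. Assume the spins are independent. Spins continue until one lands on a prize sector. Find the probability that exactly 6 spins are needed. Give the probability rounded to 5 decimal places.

Geometric (trials to first success), p = 0.09.
P(Y = 6) = (1−p)^5 · p = 0.62403 · 0.09 = 0.0561629

0.05616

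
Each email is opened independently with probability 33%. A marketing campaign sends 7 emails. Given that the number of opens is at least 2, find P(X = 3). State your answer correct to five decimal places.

X ~ Binomial(7, 0.33). Want P(X=3 | X≥2) = P(X=3) / P(X≥2).
P(X=3) = C(7,3)·0.33^3·0.67^4 = 0.2534598
P(X≥2) = 1 − 0.0606071 − 0.2089589 = 0.7304340
Ratio = 0.2534598 / 0.7304340 = 0.3469989

0.34700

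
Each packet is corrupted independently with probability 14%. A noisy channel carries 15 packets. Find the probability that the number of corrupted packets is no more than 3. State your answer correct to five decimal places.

0.85235

X ~ Binomial(15, 0.14); P(X ≤ 3) = Σ C(15,k) p^k (1−p)^(15−k) over k:
  k=0: C(15,0)·0.14^0·0.86^15 = 0.1041062
  k=1: C(15,1)·0.14^1·0.86^14 = 0.2542129
  k=2: C(15,2)·0.14^2·0.86^13 = 0.2896845
  k=3: C(15,3)·0.14^3·0.86^12 = 0.2043511
Total = 0.8523547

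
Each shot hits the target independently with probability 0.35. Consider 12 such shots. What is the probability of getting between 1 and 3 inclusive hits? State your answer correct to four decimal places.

0.3410

X ~ Binomial(12, 0.35); P(1 ≤ X ≤ 3) = Σ C(12,k) p^k (1−p)^(12−k) over k:
  k=1: C(12,1)·0.35^1·0.65^11 = 0.036753
  k=2: C(12,2)·0.35^2·0.65^10 = 0.108846
  k=3: C(12,3)·0.35^3·0.65^9 = 0.195365
Total = 0.340965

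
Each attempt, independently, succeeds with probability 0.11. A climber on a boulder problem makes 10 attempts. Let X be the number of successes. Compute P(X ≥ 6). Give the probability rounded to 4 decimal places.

X ~ Binomial(10, 0.11); P(X ≥ 6) = Σ C(10,k) p^k (1−p)^(10−k) over k:
  k=6: C(10,6)·0.11^6·0.89^4 = 0.000233
  k=7: C(10,7)·0.11^7·0.89^3 = 0.000016
  k=8: C(10,8)·0.11^8·0.89^2 = 0.000001
  k=9: C(10,9)·0.11^9·0.89^1 = 0.000000
  k=10: C(10,10)·0.11^10·0.89^0 = 0.000000
Total = 0.000251

0.0003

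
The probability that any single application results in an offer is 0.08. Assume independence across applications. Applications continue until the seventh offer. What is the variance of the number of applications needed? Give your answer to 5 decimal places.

1006.25000

Y = total applications until the seventh success; negative binomial with r=7, p=0.08.
Var(Y) = r(1−p)/p² = 7·0.92 / 0.08² = 1006.2500000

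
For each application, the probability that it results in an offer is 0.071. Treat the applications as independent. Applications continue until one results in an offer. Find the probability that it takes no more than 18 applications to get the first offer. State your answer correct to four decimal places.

0.7344

Y = number of applications to the first success; geometric, p = 0.071.
P(Y ≤ 18) = 1 − (1−p)^18 = 1 − 0.265634 = 0.734366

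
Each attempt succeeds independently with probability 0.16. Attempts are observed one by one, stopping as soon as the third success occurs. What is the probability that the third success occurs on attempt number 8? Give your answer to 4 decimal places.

Y = trial on which the third success occurs; negative binomial, r=3, p=0.16.
P(Y=8) = C(7,2) · p^3 · (1−p)^5
= 21 · 0.004096 · 0.41821 = 0.035973

0.0360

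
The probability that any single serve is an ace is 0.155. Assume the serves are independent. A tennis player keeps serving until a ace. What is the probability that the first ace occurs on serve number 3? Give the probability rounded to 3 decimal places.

Geometric (trials to first success), p = 0.155.
P(Y = 3) = (1−p)^2 · p = 0.71403 · 0.155 = 0.11067

0.111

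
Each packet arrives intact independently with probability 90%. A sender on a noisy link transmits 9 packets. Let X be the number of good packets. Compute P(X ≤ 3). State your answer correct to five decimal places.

0.00006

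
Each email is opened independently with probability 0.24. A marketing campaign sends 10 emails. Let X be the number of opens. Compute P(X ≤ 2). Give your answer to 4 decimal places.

X ~ Binomial(10, 0.24); P(X ≤ 2) = Σ C(10,k) p^k (1−p)^(10−k) over k:
  k=0: C(10,0)·0.24^0·0.76^10 = 0.064289
  k=1: C(10,1)·0.24^1·0.76^9 = 0.203018
  k=2: C(10,2)·0.24^2·0.76^8 = 0.288499
Total = 0.555805

0.5558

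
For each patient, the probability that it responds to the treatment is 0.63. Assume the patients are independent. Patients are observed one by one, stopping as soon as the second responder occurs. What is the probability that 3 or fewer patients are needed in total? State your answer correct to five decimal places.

Finishing within 3 patients ⇔ at least 2 successes in the first 3. With X ~ Binomial(3, 0.63), P(Y ≤ 3) = 1 − P(X ≤ 1).
  k=0: C(3,0)·0.63^0·0.37^3 = 0.0506530
  k=1: C(3,1)·0.63^1·0.37^2 = 0.2587410
1 − 0.3093940 = 0.6906060

0.69061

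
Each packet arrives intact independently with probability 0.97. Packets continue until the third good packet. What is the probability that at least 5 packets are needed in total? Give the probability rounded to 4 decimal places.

Needing more than 4 packets ⇔ fewer than 3 successes in the first 4. With X ~ Binomial(4, 0.97), P(Y > 4) = P(X ≤ 2).
  k=0: C(4,0)·0.97^0·0.03^4 = 0.000001
  k=1: C(4,1)·0.97^1·0.03^3 = 0.000105
  k=2: C(4,2)·0.97^2·0.03^2 = 0.005081
P(X ≤ 2) = 0.005186

0.0052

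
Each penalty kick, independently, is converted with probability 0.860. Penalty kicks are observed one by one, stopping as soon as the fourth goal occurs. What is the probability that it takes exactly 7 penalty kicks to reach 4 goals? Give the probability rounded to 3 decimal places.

Y = trial on which the fourth success occurs; negative binomial, r=4, p=0.86.
P(Y=7) = C(6,3) · p^4 · (1−p)^3
= 20 · 0.54701 · 0.002744 = 0.03002

0.030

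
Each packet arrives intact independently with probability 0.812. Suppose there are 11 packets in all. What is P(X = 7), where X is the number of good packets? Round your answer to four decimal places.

X ~ Binomial(n=11, p=0.812).
P(X=7) = C(11,7) · p^7 · (1−p)^4
= 330 · 0.23275 · 0.0012492 = 0.095948

0.0959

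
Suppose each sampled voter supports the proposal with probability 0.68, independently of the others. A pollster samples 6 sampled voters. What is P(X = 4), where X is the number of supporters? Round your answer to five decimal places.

0.32842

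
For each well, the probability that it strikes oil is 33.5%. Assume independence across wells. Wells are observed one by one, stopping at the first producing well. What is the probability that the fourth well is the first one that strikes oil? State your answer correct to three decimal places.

Geometric (trials to first success), p = 0.335.
P(Y = 4) = (1−p)^3 · p = 0.29408 · 0.335 = 0.09852

0.099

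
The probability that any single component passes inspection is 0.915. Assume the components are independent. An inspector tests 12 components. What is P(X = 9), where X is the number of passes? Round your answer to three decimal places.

X ~ Binomial(n=12, p=0.915).
P(X=9) = C(12,9) · p^9 · (1−p)^3
= 220 · 0.44956 · 0.00061412 = 0.06074

0.061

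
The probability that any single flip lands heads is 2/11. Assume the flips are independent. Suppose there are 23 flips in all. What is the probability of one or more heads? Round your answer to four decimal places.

P(at least one) = 1 − P(none) = 1 − (1 − 0.181818)^23
= 1 − 0.009898 = 0.990102

0.9901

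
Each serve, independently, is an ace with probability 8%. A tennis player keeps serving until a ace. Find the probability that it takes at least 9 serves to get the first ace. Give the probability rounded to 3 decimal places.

Y = number of serves to the first success; geometric, p = 0.08.
P(Y > 8) = P(first 8 all fail) = (1−p)^8 = 0.51322

0.513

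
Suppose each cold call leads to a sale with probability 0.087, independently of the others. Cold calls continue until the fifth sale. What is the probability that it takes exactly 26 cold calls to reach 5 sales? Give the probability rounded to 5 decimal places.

0.00932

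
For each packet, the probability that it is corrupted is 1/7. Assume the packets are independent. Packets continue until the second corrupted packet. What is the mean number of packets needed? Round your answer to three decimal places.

14.000

Y = total packets until the second success; negative binomial with r=2, p=0.142857.
E[Y] = r / p = 2 / 0.142857 = 14.00000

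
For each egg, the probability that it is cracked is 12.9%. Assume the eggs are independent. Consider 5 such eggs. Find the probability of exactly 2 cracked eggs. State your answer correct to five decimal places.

X ~ Binomial(n=5, p=0.129).
P(X=2) = C(5,2) · p^2 · (1−p)^3
= 10 · 0.016641 · 0.66078 = 0.1099598

0.10996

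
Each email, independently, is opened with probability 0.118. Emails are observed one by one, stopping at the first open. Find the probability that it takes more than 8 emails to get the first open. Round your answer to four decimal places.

0.3662

Y = number of emails to the first success; geometric, p = 0.118.
P(Y > 8) = P(first 8 all fail) = (1−p)^8 = 0.366226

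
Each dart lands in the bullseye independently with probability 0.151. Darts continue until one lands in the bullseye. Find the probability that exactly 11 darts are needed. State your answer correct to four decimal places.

0.0294

Geometric (trials to first success), p = 0.151.
P(Y = 11) = (1−p)^10 · p = 0.19457 · 0.151 = 0.029380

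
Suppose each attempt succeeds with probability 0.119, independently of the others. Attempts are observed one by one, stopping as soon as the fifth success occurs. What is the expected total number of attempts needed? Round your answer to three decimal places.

42.017

Y = total attempts until the fifth success; negative binomial with r=5, p=0.119.
E[Y] = r / p = 5 / 0.119 = 42.01681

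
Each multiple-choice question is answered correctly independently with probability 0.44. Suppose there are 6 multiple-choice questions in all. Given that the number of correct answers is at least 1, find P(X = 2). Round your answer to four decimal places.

0.2947

X ~ Binomial(6, 0.44). Want P(X=2 | X≥1) = P(X=2) / P(X≥1).
P(X=2) = C(6,2)·0.44^2·0.56^4 = 0.285594
P(X≥1) = 1 − 0.030841 = 0.969159
Ratio = 0.285594 / 0.969159 = 0.294682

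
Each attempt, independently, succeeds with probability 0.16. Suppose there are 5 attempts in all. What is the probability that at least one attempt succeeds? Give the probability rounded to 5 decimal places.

P(at least one) = 1 − P(none) = 1 − (1 − 0.16)^5
= 1 − 0.4182119 = 0.5817881

0.58179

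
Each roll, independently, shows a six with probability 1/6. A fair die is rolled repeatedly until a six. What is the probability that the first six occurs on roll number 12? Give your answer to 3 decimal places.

0.022

Geometric (trials to first success), p = 0.166667.
P(Y = 12) = (1−p)^11 · p = 0.13459 · 0.166667 = 0.02243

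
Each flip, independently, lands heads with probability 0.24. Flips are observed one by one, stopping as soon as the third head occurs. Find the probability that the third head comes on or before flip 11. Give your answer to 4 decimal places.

0.5134

Finishing within 11 flips ⇔ at least 3 successes in the first 11. With X ~ Binomial(11, 0.24), P(Y ≤ 11) = 1 − P(X ≤ 2).
  k=0: C(11,0)·0.24^0·0.76^11 = 0.048860
  k=1: C(11,1)·0.24^1·0.76^10 = 0.169723
  k=2: C(11,2)·0.24^2·0.76^9 = 0.267983
1 − 0.486565 = 0.513435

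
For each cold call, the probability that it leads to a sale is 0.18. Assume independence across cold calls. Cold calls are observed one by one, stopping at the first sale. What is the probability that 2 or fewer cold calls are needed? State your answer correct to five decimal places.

Y = number of cold calls to the first success; geometric, p = 0.18.
P(Y ≤ 2) = 1 − (1−p)^2 = 1 − 0.6724000 = 0.3276000

0.32760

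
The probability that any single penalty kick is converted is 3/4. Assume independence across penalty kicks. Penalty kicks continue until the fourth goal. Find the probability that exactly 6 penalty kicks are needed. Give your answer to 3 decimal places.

0.198

Y = trial on which the fourth success occurs; negative binomial, r=4, p=0.75.
P(Y=6) = C(5,3) · p^4 · (1−p)^2
= 10 · 0.31641 · 0.0625 = 0.19775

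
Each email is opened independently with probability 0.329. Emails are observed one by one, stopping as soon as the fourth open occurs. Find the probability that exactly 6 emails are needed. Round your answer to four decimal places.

0.0528

Y = trial on which the fourth success occurs; negative binomial, r=4, p=0.329.
P(Y=6) = C(5,3) · p^4 · (1−p)^2
= 10 · 0.011716 · 0.45024 = 0.052751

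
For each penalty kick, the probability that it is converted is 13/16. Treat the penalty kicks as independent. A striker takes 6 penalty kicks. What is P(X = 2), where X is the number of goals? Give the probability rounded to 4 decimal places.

0.0122

X ~ Binomial(n=6, p=0.8125).
P(X=2) = C(6,2) · p^2 · (1−p)^4
= 15 · 0.66016 · 0.001236 = 0.012239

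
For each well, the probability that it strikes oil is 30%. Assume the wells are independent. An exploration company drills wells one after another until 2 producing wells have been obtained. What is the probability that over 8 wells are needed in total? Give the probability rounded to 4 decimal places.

0.2553

Needing more than 8 wells ⇔ fewer than 2 successes in the first 8. With X ~ Binomial(8, 0.30), P(Y > 8) = P(X ≤ 1).
  k=0: C(8,0)·0.30^0·0.70^8 = 0.057648
  k=1: C(8,1)·0.30^1·0.70^7 = 0.197650
P(X ≤ 1) = 0.255298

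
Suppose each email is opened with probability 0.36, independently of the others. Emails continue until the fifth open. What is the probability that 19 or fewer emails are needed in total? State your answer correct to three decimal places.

Finishing within 19 emails ⇔ at least 5 successes in the first 19. With X ~ Binomial(19, 0.36), P(Y ≤ 19) = 1 − P(X ≤ 4).
  k=0: C(19,0)·0.36^0·0.64^19 = 0.00021
  k=1: C(19,1)·0.36^1·0.64^18 = 0.00222
  k=2: C(19,2)·0.36^2·0.64^17 = 0.01124
  k=3: C(19,3)·0.36^3·0.64^16 = 0.03582
  k=4: C(19,4)·0.36^4·0.64^15 = 0.08059
1 − 0.13008 = 0.86992

0.870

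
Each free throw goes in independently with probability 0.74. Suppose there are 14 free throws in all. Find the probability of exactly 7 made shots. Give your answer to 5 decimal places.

X ~ Binomial(n=14, p=0.74).
P(X=7) = C(14,7) · p^7 · (1−p)^7
= 3432 · 0.12151 · 8.0318e-05 = 0.0334952

0.03350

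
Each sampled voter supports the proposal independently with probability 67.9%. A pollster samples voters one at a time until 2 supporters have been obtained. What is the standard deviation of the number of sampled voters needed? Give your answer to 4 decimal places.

1.1800

Y = total sampled voters until the second success; negative binomial with r=2, p=0.679.
SD(Y) = √[r(1−p)/p²] = √(1.392501) = 1.180043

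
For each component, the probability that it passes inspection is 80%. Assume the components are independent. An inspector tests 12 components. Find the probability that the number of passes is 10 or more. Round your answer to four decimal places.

0.5583

X ~ Binomial(12, 0.80); P(X ≥ 10) = Σ C(12,k) p^k (1−p)^(12−k) over k:
  k=10: C(12,10)·0.80^10·0.20^2 = 0.283468
  k=11: C(12,11)·0.80^11·0.20^1 = 0.206158
  k=12: C(12,12)·0.80^12·0.20^0 = 0.068719
Total = 0.558346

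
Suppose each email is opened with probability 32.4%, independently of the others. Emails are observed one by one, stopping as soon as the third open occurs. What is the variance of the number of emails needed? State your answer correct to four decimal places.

19.3187

Y = total emails until the third success; negative binomial with r=3, p=0.324.
Var(Y) = r(1−p)/p² = 3·0.676 / 0.324² = 19.318701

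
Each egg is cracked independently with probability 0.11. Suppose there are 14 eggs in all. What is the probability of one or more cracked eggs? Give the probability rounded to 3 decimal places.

P(at least one) = 1 − P(none) = 1 − (1 − 0.11)^14
= 1 − 0.19564 = 0.80436

0.804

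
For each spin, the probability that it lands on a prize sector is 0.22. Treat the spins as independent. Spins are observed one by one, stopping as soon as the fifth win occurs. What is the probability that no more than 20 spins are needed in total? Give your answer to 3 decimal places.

Finishing within 20 spins ⇔ at least 5 successes in the first 20. With X ~ Binomial(20, 0.22), P(Y ≤ 20) = 1 − P(X ≤ 4).
  k=0: C(20,0)·0.22^0·0.78^20 = 0.00695
  k=1: C(20,1)·0.22^1·0.78^19 = 0.03920
  k=2: C(20,2)·0.22^2·0.78^18 = 0.10503
  k=3: C(20,3)·0.22^3·0.78^17 = 0.17774
  k=4: C(20,4)·0.22^4·0.78^16 = 0.21306
1 − 0.54197 = 0.45803

0.458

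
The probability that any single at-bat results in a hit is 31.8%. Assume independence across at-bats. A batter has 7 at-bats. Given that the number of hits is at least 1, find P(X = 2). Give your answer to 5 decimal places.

0.33641

X ~ Binomial(7, 0.318). Want P(X=2 | X≥1) = P(X=2) / P(X≥1).
P(X=2) = C(7,2)·0.318^2·0.682^5 = 0.3133253
P(X≥1) = 1 − 0.0686263 = 0.9313737
Ratio = 0.3133253 / 0.9313737 = 0.3364120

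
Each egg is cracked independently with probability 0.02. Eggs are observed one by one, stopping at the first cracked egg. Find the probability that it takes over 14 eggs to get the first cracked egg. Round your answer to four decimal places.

Y = number of eggs to the first success; geometric, p = 0.02.
P(Y > 14) = P(first 14 all fail) = (1−p)^14 = 0.753642

0.7536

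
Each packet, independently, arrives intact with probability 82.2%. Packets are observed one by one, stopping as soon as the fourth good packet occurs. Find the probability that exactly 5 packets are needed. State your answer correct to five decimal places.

0.32506

Y = trial on which the fourth success occurs; negative binomial, r=4, p=0.822.
P(Y=5) = C(4,3) · p^4 · (1−p)^1
= 4 · 0.45655 · 0.178 = 0.3250628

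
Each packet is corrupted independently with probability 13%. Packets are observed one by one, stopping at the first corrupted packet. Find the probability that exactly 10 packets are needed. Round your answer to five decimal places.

Geometric (trials to first success), p = 0.13.
P(Y = 10) = (1−p)^9 · p = 0.28554 · 0.13 = 0.0371207

0.03712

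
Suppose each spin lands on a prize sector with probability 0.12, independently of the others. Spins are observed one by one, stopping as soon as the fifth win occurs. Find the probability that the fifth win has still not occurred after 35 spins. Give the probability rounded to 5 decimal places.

0.58751

Needing more than 35 spins ⇔ fewer than 5 successes in the first 35. With X ~ Binomial(35, 0.12), P(Y > 35) = P(X ≤ 4).
  k=0: C(35,0)·0.12^0·0.88^35 = 0.0113997
  k=1: C(35,1)·0.12^1·0.88^34 = 0.0544077
  k=2: C(35,2)·0.12^2·0.88^33 = 0.1261269
  k=3: C(35,3)·0.12^3·0.88^32 = 0.1891903
  k=4: C(35,4)·0.12^4·0.88^31 = 0.2063894
P(X ≤ 4) = 0.5875140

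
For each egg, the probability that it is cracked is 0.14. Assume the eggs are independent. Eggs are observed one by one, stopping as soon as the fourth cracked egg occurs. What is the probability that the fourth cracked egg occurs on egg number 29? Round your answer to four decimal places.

Y = trial on which the fourth success occurs; negative binomial, r=4, p=0.14.
P(Y=29) = C(28,3) · p^4 · (1−p)^25
= 3276 · 0.00038416 · 0.023039 = 0.028995

0.0290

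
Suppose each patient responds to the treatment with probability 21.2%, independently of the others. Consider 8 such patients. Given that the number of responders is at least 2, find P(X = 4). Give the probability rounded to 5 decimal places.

0.10260

X ~ Binomial(8, 0.212). Want P(X=4 | X≥2) = P(X=4) / P(X≥2).
P(X=4) = C(8,4)·0.212^4·0.788^4 = 0.0545188
P(X≥2) = 1 − 0.1486653 − 0.3199701 = 0.5313646
Ratio = 0.0545188 / 0.5313646 = 0.1026015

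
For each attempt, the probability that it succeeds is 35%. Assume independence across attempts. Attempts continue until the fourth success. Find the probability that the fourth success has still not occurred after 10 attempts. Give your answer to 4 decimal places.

Needing more than 10 attempts ⇔ fewer than 4 successes in the first 10. With X ~ Binomial(10, 0.35), P(Y > 10) = P(X ≤ 3).
  k=0: C(10,0)·0.35^0·0.65^10 = 0.013463
  k=1: C(10,1)·0.35^1·0.65^9 = 0.072492
  k=2: C(10,2)·0.35^2·0.65^8 = 0.175653
  k=3: C(10,3)·0.35^3·0.65^7 = 0.252220
P(X ≤ 3) = 0.513827

0.5138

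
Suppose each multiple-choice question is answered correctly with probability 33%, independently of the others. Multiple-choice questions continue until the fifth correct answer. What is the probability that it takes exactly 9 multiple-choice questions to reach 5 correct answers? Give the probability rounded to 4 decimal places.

Y = trial on which the fifth success occurs; negative binomial, r=5, p=0.33.
P(Y=9) = C(8,4) · p^5 · (1−p)^4
= 70 · 0.0039135 · 0.20151 = 0.055204

0.0552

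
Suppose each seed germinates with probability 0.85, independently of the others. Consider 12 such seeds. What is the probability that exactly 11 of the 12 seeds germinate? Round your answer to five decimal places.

0.30122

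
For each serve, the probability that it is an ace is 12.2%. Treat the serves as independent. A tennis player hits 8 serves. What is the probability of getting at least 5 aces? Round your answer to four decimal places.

X ~ Binomial(8, 0.122); P(X ≥ 5) = Σ C(8,k) p^k (1−p)^(8−k) over k:
  k=5: C(8,5)·0.122^5·0.878^3 = 0.001024
  k=6: C(8,6)·0.122^6·0.878^2 = 0.000071
  k=7: C(8,7)·0.122^7·0.878^1 = 0.000003
  k=8: C(8,8)·0.122^8·0.878^0 = 0.000000
Total = 0.001098

0.0011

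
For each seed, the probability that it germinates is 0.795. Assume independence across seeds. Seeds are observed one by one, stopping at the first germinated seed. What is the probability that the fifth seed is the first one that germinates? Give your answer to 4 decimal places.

Geometric (trials to first success), p = 0.795.
P(Y = 5) = (1−p)^4 · p = 0.0017661 · 0.795 = 0.001404

0.0014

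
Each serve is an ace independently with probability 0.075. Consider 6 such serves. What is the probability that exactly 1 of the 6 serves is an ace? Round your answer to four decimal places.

0.3047

X ~ Binomial(n=6, p=0.075).
P(X=1) = C(6,1) · p^1 · (1−p)^5
= 6 · 0.075 · 0.67719 = 0.304734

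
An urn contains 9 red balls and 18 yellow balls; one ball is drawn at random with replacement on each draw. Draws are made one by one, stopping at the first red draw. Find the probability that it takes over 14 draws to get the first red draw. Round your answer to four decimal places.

Y = number of draws to the first success; geometric, p = 0.333333.
P(Y > 14) = P(first 14 all fail) = (1−p)^14 = 0.003425

0.0034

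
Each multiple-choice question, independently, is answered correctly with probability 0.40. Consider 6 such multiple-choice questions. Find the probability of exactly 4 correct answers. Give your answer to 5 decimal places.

X ~ Binomial(n=6, p=0.40).
P(X=4) = C(6,4) · p^4 · (1−p)^2
= 15 · 0.0256 · 0.36 = 0.1382400

0.13824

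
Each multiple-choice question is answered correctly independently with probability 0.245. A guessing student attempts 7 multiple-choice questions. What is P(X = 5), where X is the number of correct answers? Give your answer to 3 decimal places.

0.011

X ~ Binomial(n=7, p=0.245).
P(X=5) = C(7,5) · p^5 · (1−p)^2
= 21 · 0.00088274 · 0.57003 = 0.01057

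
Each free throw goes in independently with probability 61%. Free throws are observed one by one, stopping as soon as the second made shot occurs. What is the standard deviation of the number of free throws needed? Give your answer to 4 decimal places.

1.4478

Y = total free throws until the second success; negative binomial with r=2, p=0.61.
SD(Y) = √[r(1−p)/p²] = √(2.096211) = 1.447830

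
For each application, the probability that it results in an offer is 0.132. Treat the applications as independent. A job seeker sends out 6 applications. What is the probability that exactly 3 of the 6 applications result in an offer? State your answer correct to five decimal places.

X ~ Binomial(n=6, p=0.132).
P(X=3) = C(6,3) · p^3 · (1−p)^3
= 20 · 0.0023 · 0.65397 = 0.0300823

0.03008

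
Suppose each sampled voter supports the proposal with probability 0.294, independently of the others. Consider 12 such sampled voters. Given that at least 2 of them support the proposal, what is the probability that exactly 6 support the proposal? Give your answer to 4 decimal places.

0.0814

X ~ Binomial(12, 0.294). Want P(X=6 | X≥2) = P(X=6) / P(X≥2).
P(X=6) = C(12,6)·0.294^6·0.706^6 = 0.073890
P(X≥2) = 1 − 0.015334 − 0.076627 = 0.908039
Ratio = 0.073890 / 0.908039 = 0.081373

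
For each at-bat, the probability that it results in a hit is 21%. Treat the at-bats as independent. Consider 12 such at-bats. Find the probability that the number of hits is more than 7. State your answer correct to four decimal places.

X ~ Binomial(12, 0.21); P(X ≥ 8) = Σ C(12,k) p^k (1−p)^(12−k) over k:
  k=8: C(12,8)·0.21^8·0.79^4 = 0.000729
  k=9: C(12,9)·0.21^9·0.79^3 = 0.000086
  k=10: C(12,10)·0.21^10·0.79^2 = 0.000007
  k=11: C(12,11)·0.21^11·0.79^1 = 0.000000
  k=12: C(12,12)·0.21^12·0.79^0 = 0.000000
Total = 0.000823

0.0008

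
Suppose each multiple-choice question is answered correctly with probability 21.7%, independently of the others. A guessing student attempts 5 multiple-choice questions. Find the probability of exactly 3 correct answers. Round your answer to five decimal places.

X ~ Binomial(n=5, p=0.217).
P(X=3) = C(5,3) · p^3 · (1−p)^2
= 10 · 0.010218 · 0.61309 = 0.0626474

0.06265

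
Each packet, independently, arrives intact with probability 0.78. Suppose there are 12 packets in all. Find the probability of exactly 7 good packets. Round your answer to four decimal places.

0.0717

X ~ Binomial(n=12, p=0.78).
P(X=7) = C(12,7) · p^7 · (1−p)^5
= 792 · 0.17566 · 0.00051536 = 0.071697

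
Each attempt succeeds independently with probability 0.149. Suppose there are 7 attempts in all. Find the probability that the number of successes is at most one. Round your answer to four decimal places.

0.7194

X ~ Binomial(7, 0.149); P(X ≤ 1) = Σ C(7,k) p^k (1−p)^(7−k) over k:
  k=0: C(7,0)·0.149^0·0.851^7 = 0.323226
  k=1: C(7,1)·0.149^1·0.851^6 = 0.396152
Total = 0.719378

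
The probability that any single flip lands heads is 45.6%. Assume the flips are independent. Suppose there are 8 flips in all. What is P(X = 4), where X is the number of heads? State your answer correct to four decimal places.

0.2651

X ~ Binomial(n=8, p=0.456).
P(X=4) = C(8,4) · p^4 · (1−p)^4
= 70 · 0.043237 · 0.087578 = 0.265065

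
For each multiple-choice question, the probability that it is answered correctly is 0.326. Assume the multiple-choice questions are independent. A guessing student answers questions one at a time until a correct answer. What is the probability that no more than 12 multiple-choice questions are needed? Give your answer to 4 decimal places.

0.9912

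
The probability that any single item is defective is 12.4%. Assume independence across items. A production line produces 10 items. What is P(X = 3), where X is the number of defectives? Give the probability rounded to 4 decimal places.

0.0906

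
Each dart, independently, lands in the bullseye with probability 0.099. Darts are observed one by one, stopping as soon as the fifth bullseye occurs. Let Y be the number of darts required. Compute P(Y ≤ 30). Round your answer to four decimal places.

Finishing within 30 darts ⇔ at least 5 successes in the first 30. With X ~ Binomial(30, 0.099), P(Y ≤ 30) = 1 − P(X ≤ 4).
  k=0: C(30,0)·0.099^0·0.901^30 = 0.043827
  k=1: C(30,1)·0.099^1·0.901^29 = 0.144469
  k=2: C(30,2)·0.099^2·0.901^28 = 0.230173
  k=3: C(30,3)·0.099^3·0.901^27 = 0.236048
  k=4: C(30,4)·0.099^4·0.901^26 = 0.175071
1 − 0.829589 = 0.170411

0.1704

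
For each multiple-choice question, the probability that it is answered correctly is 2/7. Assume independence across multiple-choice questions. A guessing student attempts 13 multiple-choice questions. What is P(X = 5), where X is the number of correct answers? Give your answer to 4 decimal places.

0.1660

X ~ Binomial(n=13, p=0.285714).
P(X=5) = C(13,5) · p^5 · (1−p)^8
= 1287 · 0.001904 · 0.06776 = 0.166041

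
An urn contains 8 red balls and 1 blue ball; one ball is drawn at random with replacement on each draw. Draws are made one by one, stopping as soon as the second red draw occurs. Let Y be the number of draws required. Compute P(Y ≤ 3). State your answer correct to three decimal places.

Finishing within 3 draws ⇔ at least 2 successes in the first 3. With X ~ Binomial(3, 0.888889), P(Y ≤ 3) = 1 − P(X ≤ 1).
  k=0: C(3,0)·0.888889^0·0.111111^3 = 0.00137
  k=1: C(3,1)·0.888889^1·0.111111^2 = 0.03292
1 − 0.03429 = 0.96571

0.966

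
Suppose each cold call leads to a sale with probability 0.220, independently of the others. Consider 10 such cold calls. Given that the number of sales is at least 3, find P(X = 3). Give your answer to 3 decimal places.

X ~ Binomial(10, 0.22). Want P(X=3 | X≥3) = P(X=3) / P(X≥3).
P(X=3) = C(10,3)·0.22^3·0.78^7 = 0.22445
P(X≥3) = 1 − 0.08336 − 0.23511 − 0.29841 = 0.38312
Ratio = 0.22445 / 0.38312 = 0.58584

0.586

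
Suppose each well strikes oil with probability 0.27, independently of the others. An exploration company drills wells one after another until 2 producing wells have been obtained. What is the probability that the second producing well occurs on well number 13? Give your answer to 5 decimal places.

0.02744

Y = trial on which the second success occurs; negative binomial, r=2, p=0.27.
P(Y=13) = C(12,1) · p^2 · (1−p)^11
= 12 · 0.0729 · 0.031373 = 0.0274448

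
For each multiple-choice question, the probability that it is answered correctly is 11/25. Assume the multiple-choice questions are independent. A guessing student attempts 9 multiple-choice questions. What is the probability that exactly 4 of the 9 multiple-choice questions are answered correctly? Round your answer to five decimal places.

0.26009

X ~ Binomial(n=9, p=0.44).
P(X=4) = C(9,4) · p^4 · (1−p)^5
= 126 · 0.037481 · 0.055073 = 0.2600886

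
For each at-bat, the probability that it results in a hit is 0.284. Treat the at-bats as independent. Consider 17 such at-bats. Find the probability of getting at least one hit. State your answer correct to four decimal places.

0.9966

P(at least one) = 1 − P(none) = 1 − (1 − 0.284)^17
= 1 − 0.003416 = 0.996584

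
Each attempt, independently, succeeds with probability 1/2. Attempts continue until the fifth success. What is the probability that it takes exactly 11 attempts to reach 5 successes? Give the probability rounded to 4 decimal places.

Y = trial on which the fifth success occurs; negative binomial, r=5, p=0.50.
P(Y=11) = C(10,4) · p^5 · (1−p)^6
= 210 · 0.03125 · 0.015625 = 0.102539

0.1025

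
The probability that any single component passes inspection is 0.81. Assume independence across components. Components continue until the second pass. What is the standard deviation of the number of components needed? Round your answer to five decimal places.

0.76104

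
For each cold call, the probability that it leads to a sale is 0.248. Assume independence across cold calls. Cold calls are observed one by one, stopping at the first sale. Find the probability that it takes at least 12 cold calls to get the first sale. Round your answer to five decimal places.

Y = number of cold calls to the first success; geometric, p = 0.248.
P(Y > 11) = P(first 11 all fail) = (1−p)^11 = 0.0434907

0.04349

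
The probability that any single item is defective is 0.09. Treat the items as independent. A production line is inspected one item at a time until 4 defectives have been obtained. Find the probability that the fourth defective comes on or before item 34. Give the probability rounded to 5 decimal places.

0.36669

Finishing within 34 items ⇔ at least 4 successes in the first 34. With X ~ Binomial(34, 0.09), P(Y ≤ 34) = 1 − P(X ≤ 3).
  k=0: C(34,0)·0.09^0·0.91^34 = 0.0404956
  k=1: C(34,1)·0.09^1·0.91^33 = 0.1361719
  k=2: C(34,2)·0.09^2·0.91^32 = 0.2222145
  k=3: C(34,3)·0.09^3·0.91^31 = 0.2344241
1 − 0.6333060 = 0.3666940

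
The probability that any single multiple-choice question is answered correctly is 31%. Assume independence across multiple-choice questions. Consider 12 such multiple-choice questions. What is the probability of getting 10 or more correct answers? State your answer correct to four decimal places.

X ~ Binomial(12, 0.31); P(X ≥ 10) = Σ C(12,k) p^k (1−p)^(12−k) over k:
  k=10: C(12,10)·0.31^10·0.69^2 = 0.000258
  k=11: C(12,11)·0.31^11·0.69^1 = 0.000021
  k=12: C(12,12)·0.31^12·0.69^0 = 0.000001
Total = 0.000279

0.0003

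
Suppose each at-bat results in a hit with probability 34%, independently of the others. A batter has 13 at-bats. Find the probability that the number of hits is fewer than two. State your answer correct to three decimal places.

0.035

X ~ Binomial(13, 0.34); P(X ≤ 1) = Σ C(13,k) p^k (1−p)^(13−k) over k:
  k=0: C(13,0)·0.34^0·0.66^13 = 0.00451
  k=1: C(13,1)·0.34^1·0.66^12 = 0.03020
Total = 0.03470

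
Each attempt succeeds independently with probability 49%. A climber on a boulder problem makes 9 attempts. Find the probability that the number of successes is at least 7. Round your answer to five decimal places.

X ~ Binomial(9, 0.49); P(X ≥ 7) = Σ C(9,k) p^k (1−p)^(9−k) over k:
  k=7: C(9,7)·0.49^7·0.51^2 = 0.0635061
  k=8: C(9,8)·0.49^8·0.51^1 = 0.0152539
  k=9: C(9,9)·0.49^9·0.51^0 = 0.0016284
Total = 0.0803884

0.08039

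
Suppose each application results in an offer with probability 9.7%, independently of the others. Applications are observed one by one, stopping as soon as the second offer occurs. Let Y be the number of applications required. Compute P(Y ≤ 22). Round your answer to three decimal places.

0.644

Finishing within 22 applications ⇔ at least 2 successes in the first 22. With X ~ Binomial(22, 0.097), P(Y ≤ 22) = 1 − P(X ≤ 1).
  k=0: C(22,0)·0.097^0·0.903^22 = 0.10596
  k=1: C(22,1)·0.097^1·0.903^21 = 0.25040
1 − 0.35636 = 0.64364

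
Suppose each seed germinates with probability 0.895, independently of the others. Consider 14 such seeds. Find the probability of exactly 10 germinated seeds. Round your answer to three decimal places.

0.040

X ~ Binomial(n=14, p=0.895).
P(X=10) = C(14,10) · p^10 · (1−p)^4
= 1001 · 0.32978 · 0.00012155 = 0.04013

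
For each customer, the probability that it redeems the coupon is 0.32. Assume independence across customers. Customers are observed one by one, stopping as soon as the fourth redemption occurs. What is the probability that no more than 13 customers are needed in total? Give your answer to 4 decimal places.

Finishing within 13 customers ⇔ at least 4 successes in the first 13. With X ~ Binomial(13, 0.32), P(Y ≤ 13) = 1 − P(X ≤ 3).
  k=0: C(13,0)·0.32^0·0.68^13 = 0.006647
  k=1: C(13,1)·0.32^1·0.68^12 = 0.040663
  k=2: C(13,2)·0.32^2·0.68^11 = 0.114813
  k=3: C(13,3)·0.32^3·0.68^10 = 0.198109
1 − 0.360233 = 0.639767

0.6398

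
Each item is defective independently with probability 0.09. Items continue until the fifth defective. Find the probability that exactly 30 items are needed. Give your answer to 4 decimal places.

0.0133

Y = trial on which the fifth success occurs; negative binomial, r=5, p=0.09.
P(Y=30) = C(29,4) · p^5 · (1−p)^25
= 23751 · 5.9049e-06 · 0.094631 = 0.013272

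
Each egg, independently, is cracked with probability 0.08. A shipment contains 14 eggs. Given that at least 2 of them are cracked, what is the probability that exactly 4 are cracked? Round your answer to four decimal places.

0.0575

X ~ Binomial(14, 0.08). Want P(X=4 | X≥2) = P(X=4) / P(X≥2).
P(X=4) = C(14,4)·0.08^4·0.92^10 = 0.017810
P(X≥2) = 1 − 0.311193 − 0.378843 = 0.309964
Ratio = 0.017810 / 0.309964 = 0.057459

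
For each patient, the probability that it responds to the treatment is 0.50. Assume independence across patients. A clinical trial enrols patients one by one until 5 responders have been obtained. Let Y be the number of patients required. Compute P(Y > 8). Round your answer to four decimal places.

Needing more than 8 patients ⇔ fewer than 5 successes in the first 8. With X ~ Binomial(8, 0.50), P(Y > 8) = P(X ≤ 4).
  k=0: C(8,0)·0.50^0·0.50^8 = 0.003906
  k=1: C(8,1)·0.50^1·0.50^7 = 0.031250
  k=2: C(8,2)·0.50^2·0.50^6 = 0.109375
  k=3: C(8,3)·0.50^3·0.50^5 = 0.218750
  k=4: C(8,4)·0.50^4·0.50^4 = 0.273438
P(X ≤ 4) = 0.636719

0.6367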